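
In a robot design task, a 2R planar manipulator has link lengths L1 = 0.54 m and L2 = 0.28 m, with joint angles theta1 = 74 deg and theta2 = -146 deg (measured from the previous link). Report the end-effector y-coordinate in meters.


y = L1*sin(th1) + L2*sin(th1+th2) = 0.54*sin(74 deg) + 0.28*sin(-72 deg) = 0.2528

0.2528 m


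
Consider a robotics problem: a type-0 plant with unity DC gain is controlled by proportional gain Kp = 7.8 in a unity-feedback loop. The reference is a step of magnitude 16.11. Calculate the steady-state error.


e_ss = R/(1 + Kp) = 16.11/(1 + 7.8) = 16.11/8.8000 = 1.8307

1.8307


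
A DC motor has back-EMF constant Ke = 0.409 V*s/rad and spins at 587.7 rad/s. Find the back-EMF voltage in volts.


V_emf = Ke * omega = 0.409*587.7 = 240.3693

240.3693 V


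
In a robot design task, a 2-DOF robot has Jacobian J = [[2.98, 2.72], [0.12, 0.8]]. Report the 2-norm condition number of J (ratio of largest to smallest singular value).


JJ^T eigenvalues: trace(JJ^T) = 16.9332, det(JJ^T) = det(J)^2 = 4.23371776
s_max^2 = (16.9332 + sqrt(269.79839120))/2 = 16.67937041
s_min^2 = (16.9332 - sqrt(269.79839120))/2 = 0.25382959
kappa = s_max/s_min = sqrt(16.67937041/0.25382959) = 8.1062

8.1062


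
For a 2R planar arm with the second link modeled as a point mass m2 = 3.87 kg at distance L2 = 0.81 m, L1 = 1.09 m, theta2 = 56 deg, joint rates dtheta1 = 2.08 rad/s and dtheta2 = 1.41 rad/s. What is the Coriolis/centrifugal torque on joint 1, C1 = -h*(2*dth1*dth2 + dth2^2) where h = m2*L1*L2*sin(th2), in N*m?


h = m2*L1*L2*sin(th2) = 3.87*1.09*0.81*sin(56 deg) = 2.832675
C1 = -h*(2*2.08*1.41 + 1.41^2) = -2.832675*7.8537 = -22.2470

-22.2470 N*m


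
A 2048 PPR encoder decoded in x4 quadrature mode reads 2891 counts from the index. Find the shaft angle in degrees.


angle = counts * 360 / (PPR*4) = 2891 * 360 / 8192 = 127.0459

127.0459 degrees


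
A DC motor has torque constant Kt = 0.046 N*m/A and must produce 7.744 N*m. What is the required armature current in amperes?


I = tau / Kt = 7.744/0.046 = 168.3478

168.3478 A


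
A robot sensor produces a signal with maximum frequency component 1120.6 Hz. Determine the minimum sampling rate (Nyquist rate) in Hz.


f_s,min = 2*f_max = 2*1120.6 = 2241.2000

2241.2000 Hz


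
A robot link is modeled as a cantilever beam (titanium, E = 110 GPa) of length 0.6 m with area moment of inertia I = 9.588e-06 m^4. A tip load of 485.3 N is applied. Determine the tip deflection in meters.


delta = F*L^3/(3*E*I) = 485.3*0.6^3/(3*1.100e+11*9.588e-06)
      = 104.8248/3164040 = 3.3130e-05

3.3130e-05 m


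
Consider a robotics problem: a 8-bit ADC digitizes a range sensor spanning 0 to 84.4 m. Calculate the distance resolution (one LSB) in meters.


res = range / 2^n = 84.4/2^8 = 84.4/256 = 0.3297

0.3297 m


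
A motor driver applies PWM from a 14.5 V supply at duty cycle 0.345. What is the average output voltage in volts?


V_avg = V_supply * D = 14.5*0.345 = 5.0025

5.0025 V


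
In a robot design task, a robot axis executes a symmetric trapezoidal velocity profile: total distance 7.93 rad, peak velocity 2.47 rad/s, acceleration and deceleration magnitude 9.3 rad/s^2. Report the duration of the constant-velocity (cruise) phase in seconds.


t_acc = v/a = 0.265591 s, d_acc = v^2/(2a) = 0.328005 rad each
d_cruise = 7.93 - 2*0.328005 = 7.273990 rad
t_cruise = d_cruise/v = 7.273990/2.47 = 2.9449

2.9449 s


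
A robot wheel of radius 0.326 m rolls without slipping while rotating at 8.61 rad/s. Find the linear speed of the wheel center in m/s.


v = omega * r = 8.61 * 0.326 = 2.8069

2.8069 m/s


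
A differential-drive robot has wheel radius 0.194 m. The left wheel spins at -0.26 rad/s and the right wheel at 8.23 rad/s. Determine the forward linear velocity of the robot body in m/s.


v = r*(wR + wL)/2 = 0.194*(8.23 + -0.26)/2 = 0.7731

0.7731 m/s


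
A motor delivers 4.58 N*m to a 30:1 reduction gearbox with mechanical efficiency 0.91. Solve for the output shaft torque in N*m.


tau_out = tau_in * N * eta = 4.58 * 30 * 0.91 = 125.0340

125.0340 N*m


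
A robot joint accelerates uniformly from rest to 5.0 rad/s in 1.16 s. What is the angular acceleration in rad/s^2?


alpha = delta_omega / t = 5.0 / 1.16 = 4.3103

4.3103 rad/s^2


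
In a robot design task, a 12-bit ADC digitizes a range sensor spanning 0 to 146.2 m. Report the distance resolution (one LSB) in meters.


res = range / 2^n = 146.2/2^12 = 146.2/4096 = 0.0357

0.0357 m


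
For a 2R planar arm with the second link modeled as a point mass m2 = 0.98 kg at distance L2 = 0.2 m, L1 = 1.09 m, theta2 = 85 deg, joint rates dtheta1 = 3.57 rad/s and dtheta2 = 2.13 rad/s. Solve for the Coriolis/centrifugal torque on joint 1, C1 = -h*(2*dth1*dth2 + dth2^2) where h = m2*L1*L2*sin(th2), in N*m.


h = m2*L1*L2*sin(th2) = 0.98*1.09*0.2*sin(85 deg) = 0.212827
C1 = -h*(2*3.57*2.13 + 2.13^2) = -0.212827*19.7451 = -4.2023

-4.2023 N*m


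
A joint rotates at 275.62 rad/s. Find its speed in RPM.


RPM = 275.62 * 60/(2*pi) = 2631.9771

2631.9771 RPM


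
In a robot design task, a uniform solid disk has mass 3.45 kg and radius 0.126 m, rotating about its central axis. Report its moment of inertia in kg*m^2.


I = (1/2)*m*R^2 = 0.5*3.45*0.126^2 = 0.0274

0.0274 kg*m^2


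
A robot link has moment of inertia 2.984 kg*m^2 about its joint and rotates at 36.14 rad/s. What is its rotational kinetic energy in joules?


KE = (1/2)*I*omega^2 = 0.5*2.984*36.14^2 = 1948.7006

1948.7006 J


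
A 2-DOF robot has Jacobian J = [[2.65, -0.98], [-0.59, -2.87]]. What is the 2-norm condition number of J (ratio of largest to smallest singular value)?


JJ^T eigenvalues: trace(JJ^T) = 16.5679, det(JJ^T) = det(J)^2 = 66.97294569
s_max^2 = (16.5679 + sqrt(6.60352765))/2 = 9.56881650
s_min^2 = (16.5679 - sqrt(6.60352765))/2 = 6.99908350
kappa = s_max/s_min = sqrt(9.56881650/6.99908350) = 1.1693

1.1693


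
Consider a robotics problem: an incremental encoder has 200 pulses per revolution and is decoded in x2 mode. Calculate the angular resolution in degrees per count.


resolution = 360 / (PPR * 2) = 360 / 400 = 0.9000

0.9000 degrees


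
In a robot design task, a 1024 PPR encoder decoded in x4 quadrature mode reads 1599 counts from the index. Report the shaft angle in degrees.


angle = counts * 360 / (PPR*4) = 1599 * 360 / 4096 = 140.5371

140.5371 degrees


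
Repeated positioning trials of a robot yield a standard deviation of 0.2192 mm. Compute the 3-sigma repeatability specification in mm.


repeatability = 3*sigma = 3*0.2192 = 0.6576

0.6576 mm


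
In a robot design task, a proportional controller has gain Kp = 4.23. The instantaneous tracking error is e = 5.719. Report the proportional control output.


u_P = Kp * e = 4.23 * 5.719 = 24.1914

24.1914


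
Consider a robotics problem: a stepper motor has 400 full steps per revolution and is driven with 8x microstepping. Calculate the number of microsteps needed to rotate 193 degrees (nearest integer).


step_size = 360/(400*8) = 360/3200 = 0.112500 deg
n = 193/(360/3200) = 193*3200/360 = 1715.5556 -> 1716

1716 steps


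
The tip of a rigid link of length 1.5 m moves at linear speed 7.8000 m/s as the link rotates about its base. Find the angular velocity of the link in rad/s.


omega = v / L = 7.8000 / 1.5 = 5.2000

5.2000 rad/s


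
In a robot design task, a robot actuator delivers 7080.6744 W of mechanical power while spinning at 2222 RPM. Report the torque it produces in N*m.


omega = 2222 * 2*pi/60 = 232.687296 rad/s
tau = P / omega = 7080.6744 / 232.687296 = 30.4300

30.4300 N*m


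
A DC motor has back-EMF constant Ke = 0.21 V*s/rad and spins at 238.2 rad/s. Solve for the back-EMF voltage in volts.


V_emf = Ke * omega = 0.21*238.2 = 50.0220

50.0220 V


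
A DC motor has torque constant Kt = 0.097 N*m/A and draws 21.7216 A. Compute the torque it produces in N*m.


tau = Kt * I = 0.097*21.7216 = 2.1070

2.1070 N*m


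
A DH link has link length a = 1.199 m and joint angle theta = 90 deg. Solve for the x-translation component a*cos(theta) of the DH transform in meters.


a*cos(theta) = 1.199*cos(90 deg) = 0

0 m


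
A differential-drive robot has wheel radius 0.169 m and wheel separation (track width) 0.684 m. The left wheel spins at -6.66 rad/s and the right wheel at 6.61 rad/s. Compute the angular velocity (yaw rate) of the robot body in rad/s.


omega = r*(wR - wL)/L = 0.169*(6.61 - (-6.66))/0.684 = 3.2787

3.2787 rad/s


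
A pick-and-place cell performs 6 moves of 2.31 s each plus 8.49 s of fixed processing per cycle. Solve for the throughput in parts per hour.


T_cycle = 6*2.31 + 8.49 = 22.3500 s
rate = 3600/T = 161.0738

161.0738 parts/hour


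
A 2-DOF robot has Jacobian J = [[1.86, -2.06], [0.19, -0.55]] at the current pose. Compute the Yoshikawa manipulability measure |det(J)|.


det(J) = 1.86*-0.55 - (-2.06)*(0.19) = -0.6316
|det(J)| = 0.6316

0.6316


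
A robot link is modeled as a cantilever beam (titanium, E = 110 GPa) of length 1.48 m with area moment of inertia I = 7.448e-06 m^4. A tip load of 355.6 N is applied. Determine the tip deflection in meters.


delta = F*L^3/(3*E*I) = 355.6*1.48^3/(3*1.100e+11*7.448e-06)
      = 1152.7812352/2457840 = 4.6902e-04

4.6902e-04 m


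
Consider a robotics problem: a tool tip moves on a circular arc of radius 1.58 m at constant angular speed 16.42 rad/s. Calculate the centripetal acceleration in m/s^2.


a_c = omega^2 * r = 16.42^2 * 1.58 = 425.9939

425.9939 m/s^2


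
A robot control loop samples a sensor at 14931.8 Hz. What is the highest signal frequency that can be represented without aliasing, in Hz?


f_max = f_s/2 = 14931.8/2 = 7465.9000

7465.9000 Hz


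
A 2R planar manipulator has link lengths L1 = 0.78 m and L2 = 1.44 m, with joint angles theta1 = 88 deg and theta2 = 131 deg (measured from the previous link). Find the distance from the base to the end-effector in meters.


x = L1*cos(th1) + L2*cos(th1+th2) = -1.091869
y = L1*sin(th1) + L2*sin(th1+th2) = -0.126697
d = sqrt(x^2 + y^2) = sqrt(1.192178 + 0.016052) = 1.0992

1.0992 m


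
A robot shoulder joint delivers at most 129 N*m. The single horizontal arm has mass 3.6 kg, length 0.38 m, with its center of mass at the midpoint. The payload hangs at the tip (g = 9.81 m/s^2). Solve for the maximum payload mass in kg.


tau_arm = m_arm*g*(L/2) = 3.6*9.81*0.38/2 = 6.7100 N*m
tau_payload = tau_max - tau_arm = 129 - 6.7100 = 122.2900
m_payload = tau_payload / (g*L) = 122.2900 / (9.81*0.38) = 32.8049

32.8049 kg


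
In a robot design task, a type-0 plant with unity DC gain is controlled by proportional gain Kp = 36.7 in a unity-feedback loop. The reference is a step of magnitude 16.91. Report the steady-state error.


e_ss = R/(1 + Kp) = 16.91/(1 + 36.7) = 16.91/37.7000 = 0.4485

0.4485


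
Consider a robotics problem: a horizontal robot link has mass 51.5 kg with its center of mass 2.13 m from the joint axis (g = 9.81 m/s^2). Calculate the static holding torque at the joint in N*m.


tau = m*g*L = 51.5 * 9.81 * 2.13 = 1076.1080

1076.1080 N*m


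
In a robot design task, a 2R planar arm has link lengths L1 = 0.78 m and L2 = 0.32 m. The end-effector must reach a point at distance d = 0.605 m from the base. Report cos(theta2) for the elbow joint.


cos(th2) = (d^2 - L1^2 - L2^2)/(2*L1*L2) = (0.605^2 - 0.78^2 - 0.32^2)/(2*0.78*0.32) = -0.6907

-0.6907


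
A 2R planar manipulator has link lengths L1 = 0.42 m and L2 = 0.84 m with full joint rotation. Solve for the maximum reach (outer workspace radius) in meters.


r_max = L1 + L2 = 0.42 + 0.84 = 1.2600

1.2600 m


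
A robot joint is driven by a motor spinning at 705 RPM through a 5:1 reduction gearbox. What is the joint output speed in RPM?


omega_joint = omega_motor / N = 705 / 5 = 141.0000

141.0000 RPM


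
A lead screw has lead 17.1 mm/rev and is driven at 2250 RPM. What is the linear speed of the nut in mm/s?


v = lead * (RPM/60) = 17.1*2250/60 = 641.2500

641.2500 mm/s


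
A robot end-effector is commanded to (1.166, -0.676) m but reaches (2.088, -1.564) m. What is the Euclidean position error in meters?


dx = 2.088 - (1.166) = 0.9220, dy = -1.564 - (-0.676) = -0.8880
err = sqrt(0.850084 + 0.788544) = 1.2801

1.2801 m


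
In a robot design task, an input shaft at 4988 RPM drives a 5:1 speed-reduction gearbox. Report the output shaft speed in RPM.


omega_out = omega_in / N = 4988 / 5 = 997.6000

997.6000 RPM


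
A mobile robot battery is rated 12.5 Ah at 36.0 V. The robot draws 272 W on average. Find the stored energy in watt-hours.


E = capacity * V = 12.5*36.0 = 450.0000

450.0000 Wh


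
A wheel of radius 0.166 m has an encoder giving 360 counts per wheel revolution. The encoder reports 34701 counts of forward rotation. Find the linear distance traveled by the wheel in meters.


revs = 34701/360 = 96.391667
d = revs * 2*pi*r = 96.391667 * 2*pi*0.166 = 100.5374

100.5374 m


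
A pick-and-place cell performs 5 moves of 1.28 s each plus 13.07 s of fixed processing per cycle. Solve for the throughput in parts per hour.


T_cycle = 5*1.28 + 13.07 = 19.4700 s
rate = 3600/T = 184.8998

184.8998 parts/hour


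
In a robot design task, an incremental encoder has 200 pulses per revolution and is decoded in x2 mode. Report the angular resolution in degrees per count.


resolution = 360 / (PPR * 2) = 360 / 400 = 0.9000

0.9000 degrees


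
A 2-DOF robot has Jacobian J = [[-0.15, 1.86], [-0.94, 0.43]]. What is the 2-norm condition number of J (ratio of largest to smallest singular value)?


JJ^T eigenvalues: trace(JJ^T) = 4.5506, det(JJ^T) = det(J)^2 = 2.83551921
s_max^2 = (4.5506 + sqrt(9.36588352))/2 = 3.80548655
s_min^2 = (4.5506 - sqrt(9.36588352))/2 = 0.74511345
kappa = s_max/s_min = sqrt(3.80548655/0.74511345) = 2.2599

2.2599


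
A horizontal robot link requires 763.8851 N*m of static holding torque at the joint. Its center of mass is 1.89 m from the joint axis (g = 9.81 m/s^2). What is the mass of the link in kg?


m = tau / (g*L) = 763.8851 / (9.81 * 1.89) = 41.2000

41.2000 kg


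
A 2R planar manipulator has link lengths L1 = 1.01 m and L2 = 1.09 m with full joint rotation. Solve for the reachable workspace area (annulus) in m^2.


r_max = L1 + L2 = 2.1000, r_min = |L1 - L2| = 0.0800
A = pi*(r_max^2 - r_min^2) = pi*(4.4100 - 0.0064) = 13.8343

13.8343 m^2


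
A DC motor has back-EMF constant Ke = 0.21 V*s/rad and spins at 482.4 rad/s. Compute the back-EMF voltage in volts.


V_emf = Ke * omega = 0.21*482.4 = 101.3040

101.3040 V


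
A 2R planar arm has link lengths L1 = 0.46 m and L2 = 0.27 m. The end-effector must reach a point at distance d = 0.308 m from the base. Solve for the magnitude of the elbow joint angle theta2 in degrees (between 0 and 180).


cos(th2) = (d^2 - L1^2 - L2^2)/(2*L1*L2) = (0.308^2 - 0.46^2 - 0.27^2)/(2*0.46*0.27) = -0.76342995
th2 = acos(-0.76342995) = 139.7675 deg

139.7675 degrees


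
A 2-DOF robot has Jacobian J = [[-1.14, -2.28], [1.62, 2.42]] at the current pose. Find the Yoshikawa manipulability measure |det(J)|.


det(J) = -1.14*2.42 - (-2.28)*(1.62) = 0.9348
|det(J)| = 0.9348

0.9348


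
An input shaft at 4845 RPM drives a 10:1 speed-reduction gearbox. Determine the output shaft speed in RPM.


omega_out = omega_in / N = 4845 / 10 = 484.5000

484.5000 RPM


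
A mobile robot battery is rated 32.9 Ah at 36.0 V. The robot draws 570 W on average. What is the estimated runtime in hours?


E = 32.9*36.0 = 1184.4000 Wh
t = E/P = 1184.4000/570 = 2.0779

2.0779 hours


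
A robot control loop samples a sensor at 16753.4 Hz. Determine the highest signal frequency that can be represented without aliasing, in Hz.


f_max = f_s/2 = 16753.4/2 = 8376.7000

8376.7000 Hz


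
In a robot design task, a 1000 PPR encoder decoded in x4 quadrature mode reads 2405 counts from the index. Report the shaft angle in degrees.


angle = counts * 360 / (PPR*4) = 2405 * 360 / 4000 = 216.4500

216.4500 degrees


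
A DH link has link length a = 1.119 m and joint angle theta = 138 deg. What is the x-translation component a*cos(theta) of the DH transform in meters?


a*cos(theta) = 1.119*cos(138 deg) = -0.8316

-0.8316 m


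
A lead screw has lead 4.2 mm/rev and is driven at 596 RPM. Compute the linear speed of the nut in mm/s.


v = lead * (RPM/60) = 4.2*596/60 = 41.7200

41.7200 mm/s


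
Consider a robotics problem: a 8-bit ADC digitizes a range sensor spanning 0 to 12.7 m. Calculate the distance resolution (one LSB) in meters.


res = range / 2^n = 12.7/2^8 = 12.7/256 = 0.0496

0.0496 m


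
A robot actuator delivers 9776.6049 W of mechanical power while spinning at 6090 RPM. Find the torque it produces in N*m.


omega = 6090 * 2*pi/60 = 637.743309 rad/s
tau = P / omega = 9776.6049 / 637.743309 = 15.3300

15.3300 N*m


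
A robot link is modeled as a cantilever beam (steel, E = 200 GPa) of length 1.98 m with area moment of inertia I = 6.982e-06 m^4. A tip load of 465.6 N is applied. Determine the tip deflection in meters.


delta = F*L^3/(3*E*I) = 465.6*1.98^3/(3*2.000e+11*6.982e-06)
      = 3614.1697152/4189200 = 8.6274e-04

8.6274e-04 m


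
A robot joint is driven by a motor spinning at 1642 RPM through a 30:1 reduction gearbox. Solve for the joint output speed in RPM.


omega_joint = omega_motor / N = 1642 / 30 = 54.7333

54.7333 RPM


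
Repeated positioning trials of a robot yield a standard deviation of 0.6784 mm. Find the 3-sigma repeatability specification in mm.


repeatability = 3*sigma = 3*0.6784 = 2.0352

2.0352 mm


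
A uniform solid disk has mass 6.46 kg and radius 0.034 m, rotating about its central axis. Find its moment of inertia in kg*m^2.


I = (1/2)*m*R^2 = 0.5*6.46*0.034^2 = 0.0037

0.0037 kg*m^2


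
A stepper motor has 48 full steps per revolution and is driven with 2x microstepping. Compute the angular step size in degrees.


step = 360/(48*2) = 360/96 = 3.7500

3.7500 degrees


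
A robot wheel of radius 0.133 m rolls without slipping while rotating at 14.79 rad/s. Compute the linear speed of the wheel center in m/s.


v = omega * r = 14.79 * 0.133 = 1.9671

1.9671 m/s


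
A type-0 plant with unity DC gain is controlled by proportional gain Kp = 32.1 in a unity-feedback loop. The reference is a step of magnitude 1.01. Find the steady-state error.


e_ss = R/(1 + Kp) = 1.01/(1 + 32.1) = 1.01/33.1000 = 0.0305

0.0305


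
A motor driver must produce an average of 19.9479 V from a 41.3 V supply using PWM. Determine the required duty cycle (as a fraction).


D = V_avg/V_supply = 19.9479/41.3 = 0.4830

0.4830


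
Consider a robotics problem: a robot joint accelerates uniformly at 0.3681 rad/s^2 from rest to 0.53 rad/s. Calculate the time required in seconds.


t = delta_omega / alpha = 0.53 / 0.3681 = 1.4398

1.4398 s


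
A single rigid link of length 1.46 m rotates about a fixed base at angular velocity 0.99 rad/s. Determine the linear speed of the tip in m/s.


v = L*omega = 1.46 * 0.99 = 1.4454

1.4454 m/s


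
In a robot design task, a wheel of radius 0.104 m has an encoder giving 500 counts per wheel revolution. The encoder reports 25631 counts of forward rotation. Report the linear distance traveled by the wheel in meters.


revs = 25631/500 = 51.262000
d = revs * 2*pi*r = 51.262000 * 2*pi*0.104 = 33.4972

33.4972 m


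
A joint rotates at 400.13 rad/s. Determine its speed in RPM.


RPM = 400.13 * 60/(2*pi) = 3820.9600

3820.9600 RPM


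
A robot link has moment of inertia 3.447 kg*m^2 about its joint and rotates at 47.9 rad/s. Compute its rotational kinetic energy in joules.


KE = (1/2)*I*omega^2 = 0.5*3.447*47.9^2 = 3954.4156

3954.4156 J


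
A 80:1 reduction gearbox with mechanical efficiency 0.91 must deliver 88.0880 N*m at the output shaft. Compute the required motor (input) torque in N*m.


tau_in = tau_out / (N * eta) = 88.0880 / (80 * 0.91) = 1.2100

1.2100 N*m


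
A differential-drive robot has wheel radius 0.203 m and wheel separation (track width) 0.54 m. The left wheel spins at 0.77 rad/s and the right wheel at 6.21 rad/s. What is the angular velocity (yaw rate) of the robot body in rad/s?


omega = r*(wR - wL)/L = 0.203*(6.21 - (0.77))/0.54 = 2.0450

2.0450 rad/s


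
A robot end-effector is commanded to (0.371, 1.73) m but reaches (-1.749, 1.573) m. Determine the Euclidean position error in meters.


dx = -1.749 - (0.371) = -2.1200, dy = 1.573 - (1.73) = -0.1570
err = sqrt(4.494400 + 0.024649) = 2.1258

2.1258 m


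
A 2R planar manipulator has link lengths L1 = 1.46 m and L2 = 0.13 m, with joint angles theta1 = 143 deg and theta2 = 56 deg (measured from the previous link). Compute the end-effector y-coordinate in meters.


y = L1*sin(th1) + L2*sin(th1+th2) = 1.46*sin(143 deg) + 0.13*sin(199 deg) = 0.8363

0.8363 m


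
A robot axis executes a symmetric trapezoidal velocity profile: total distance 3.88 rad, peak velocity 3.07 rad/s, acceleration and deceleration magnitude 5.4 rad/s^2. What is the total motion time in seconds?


t_acc = v/a = 3.07/5.4 = 0.568519 s
d_acc = v^2/(2a) = 0.872676 rad (each ramp)
d_cruise = 3.88 - 2*0.872676 = 2.134648 rad
t_cruise = 2.134648/3.07 = 0.695325 s
t_total = 2*0.568519 + 0.695325 = 1.8324

1.8324 s


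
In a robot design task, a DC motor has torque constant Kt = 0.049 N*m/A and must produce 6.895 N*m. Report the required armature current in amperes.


I = tau / Kt = 6.895/0.049 = 140.7143

140.7143 A


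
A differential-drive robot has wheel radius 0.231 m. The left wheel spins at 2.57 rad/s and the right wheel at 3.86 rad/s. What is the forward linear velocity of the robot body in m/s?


v = r*(wR + wL)/2 = 0.231*(3.86 + 2.57)/2 = 0.7427

0.7427 m/s


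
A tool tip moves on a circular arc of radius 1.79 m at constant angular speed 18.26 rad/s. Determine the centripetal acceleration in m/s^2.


a_c = omega^2 * r = 18.26^2 * 1.79 = 596.8354

596.8354 m/s^2


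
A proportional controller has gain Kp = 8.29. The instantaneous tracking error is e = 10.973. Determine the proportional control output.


u_P = Kp * e = 8.29 * 10.973 = 90.9662

90.9662


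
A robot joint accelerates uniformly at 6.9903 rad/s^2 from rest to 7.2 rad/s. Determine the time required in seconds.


t = delta_omega / alpha = 7.2 / 6.9903 = 1.0300

1.0300 s


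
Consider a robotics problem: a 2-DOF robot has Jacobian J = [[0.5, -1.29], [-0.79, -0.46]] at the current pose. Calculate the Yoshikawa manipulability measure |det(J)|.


det(J) = 0.5*-0.46 - (-1.29)*(-0.79) = -1.2491
|det(J)| = 1.2491

1.2491


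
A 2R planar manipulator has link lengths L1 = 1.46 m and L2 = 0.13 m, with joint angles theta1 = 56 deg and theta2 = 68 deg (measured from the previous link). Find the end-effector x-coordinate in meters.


x = L1*cos(th1) + L2*cos(th1+th2) = 1.46*cos(56 deg) + 0.13*cos(124 deg) = 0.7437

0.7437 m


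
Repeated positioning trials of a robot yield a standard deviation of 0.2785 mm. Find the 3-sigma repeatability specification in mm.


repeatability = 3*sigma = 3*0.2785 = 0.8355

0.8355 mm


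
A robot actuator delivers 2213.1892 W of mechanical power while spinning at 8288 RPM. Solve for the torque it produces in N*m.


omega = 8288 * 2*pi/60 = 867.917330 rad/s
tau = P / omega = 2213.1892 / 867.917330 = 2.5500

2.5500 N*m


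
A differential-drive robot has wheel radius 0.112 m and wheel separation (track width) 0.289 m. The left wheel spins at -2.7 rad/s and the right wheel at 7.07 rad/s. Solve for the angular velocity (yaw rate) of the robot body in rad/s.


omega = r*(wR - wL)/L = 0.112*(7.07 - (-2.7))/0.289 = 3.7863

3.7863 rad/s


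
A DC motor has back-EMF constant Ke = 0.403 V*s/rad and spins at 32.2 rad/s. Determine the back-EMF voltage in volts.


V_emf = Ke * omega = 0.403*32.2 = 12.9766

12.9766 V


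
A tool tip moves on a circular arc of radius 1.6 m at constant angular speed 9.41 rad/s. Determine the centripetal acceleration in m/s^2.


a_c = omega^2 * r = 9.41^2 * 1.6 = 141.6770

141.6770 m/s^2


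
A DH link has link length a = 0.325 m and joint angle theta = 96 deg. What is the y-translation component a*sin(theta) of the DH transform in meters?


a*sin(theta) = 0.325*sin(96 deg) = 0.3232

0.3232 m


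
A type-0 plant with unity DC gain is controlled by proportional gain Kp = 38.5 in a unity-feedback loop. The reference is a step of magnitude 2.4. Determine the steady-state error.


e_ss = R/(1 + Kp) = 2.4/(1 + 38.5) = 2.4/39.5000 = 0.0608

0.0608


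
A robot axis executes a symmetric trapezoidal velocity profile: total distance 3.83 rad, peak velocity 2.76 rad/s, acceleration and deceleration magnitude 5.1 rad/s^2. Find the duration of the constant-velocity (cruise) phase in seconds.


t_acc = v/a = 0.541176 s, d_acc = v^2/(2a) = 0.746824 rad each
d_cruise = 3.83 - 2*0.746824 = 2.336352 rad
t_cruise = d_cruise/v = 2.336352/2.76 = 0.8465

0.8465 s


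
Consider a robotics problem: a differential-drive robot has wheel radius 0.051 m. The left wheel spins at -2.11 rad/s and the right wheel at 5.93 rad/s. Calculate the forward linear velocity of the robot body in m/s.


v = r*(wR + wL)/2 = 0.051*(5.93 + -2.11)/2 = 0.0974

0.0974 m/s


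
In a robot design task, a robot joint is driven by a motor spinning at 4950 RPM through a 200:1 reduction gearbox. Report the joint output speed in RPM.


omega_joint = omega_motor / N = 4950 / 200 = 24.7500

24.7500 RPM


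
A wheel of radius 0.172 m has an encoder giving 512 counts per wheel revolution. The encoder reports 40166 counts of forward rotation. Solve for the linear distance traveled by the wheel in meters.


revs = 40166/512 = 78.449219
d = revs * 2*pi*r = 78.449219 * 2*pi*0.172 = 84.7807

84.7807 m


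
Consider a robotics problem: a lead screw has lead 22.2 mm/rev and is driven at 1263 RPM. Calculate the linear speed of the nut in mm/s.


v = lead * (RPM/60) = 22.2*1263/60 = 467.3100

467.3100 mm/s


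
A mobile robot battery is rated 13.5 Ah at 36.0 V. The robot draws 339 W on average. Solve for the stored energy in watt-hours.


E = capacity * V = 13.5*36.0 = 486.0000

486.0000 Wh


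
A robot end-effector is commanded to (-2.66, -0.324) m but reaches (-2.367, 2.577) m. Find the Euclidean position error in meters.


dx = -2.367 - (-2.66) = 0.2930, dy = 2.577 - (-0.324) = 2.9010
err = sqrt(0.085849 + 8.415801) = 2.9158

2.9158 m


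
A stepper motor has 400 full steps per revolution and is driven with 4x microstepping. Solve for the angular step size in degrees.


step = 360/(400*4) = 360/1600 = 0.2250

0.2250 degrees


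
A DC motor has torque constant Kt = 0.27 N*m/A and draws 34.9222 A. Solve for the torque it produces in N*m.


tau = Kt * I = 0.27*34.9222 = 9.4290

9.4290 N*m


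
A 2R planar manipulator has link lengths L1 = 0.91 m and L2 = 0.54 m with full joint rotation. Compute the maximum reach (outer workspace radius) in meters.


r_max = L1 + L2 = 0.91 + 0.54 = 1.4500

1.4500 m


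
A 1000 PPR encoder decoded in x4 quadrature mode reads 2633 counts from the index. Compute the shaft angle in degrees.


angle = counts * 360 / (PPR*4) = 2633 * 360 / 4000 = 236.9700

236.9700 degrees


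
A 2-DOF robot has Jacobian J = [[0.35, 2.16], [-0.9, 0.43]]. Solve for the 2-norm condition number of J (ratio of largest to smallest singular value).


JJ^T eigenvalues: trace(JJ^T) = 5.7830, det(JJ^T) = det(J)^2 = 4.38693025
s_max^2 = (5.7830 + sqrt(15.89536800))/2 = 4.88494977
s_min^2 = (5.7830 - sqrt(15.89536800))/2 = 0.89805023
kappa = s_max/s_min = sqrt(4.88494977/0.89805023) = 2.3323

2.3323


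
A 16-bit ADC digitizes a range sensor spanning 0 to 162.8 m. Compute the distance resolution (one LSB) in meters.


res = range / 2^n = 162.8/2^16 = 162.8/65536 = 0.0025

0.0025 m


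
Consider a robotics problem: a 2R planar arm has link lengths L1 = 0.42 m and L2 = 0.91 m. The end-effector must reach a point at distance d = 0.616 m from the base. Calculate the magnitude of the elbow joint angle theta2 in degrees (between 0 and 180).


cos(th2) = (d^2 - L1^2 - L2^2)/(2*L1*L2) = (0.616^2 - 0.42^2 - 0.91^2)/(2*0.42*0.91) = -0.81769231
th2 = acos(-0.81769231) = 144.8544 deg

144.8544 degrees


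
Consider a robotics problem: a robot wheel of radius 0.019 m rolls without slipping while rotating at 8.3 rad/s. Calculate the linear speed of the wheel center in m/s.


v = omega * r = 8.3 * 0.019 = 0.1577

0.1577 m/s


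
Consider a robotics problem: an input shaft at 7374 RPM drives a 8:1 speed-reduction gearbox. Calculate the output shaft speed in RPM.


omega_out = omega_in / N = 7374 / 8 = 921.7500

921.7500 RPM


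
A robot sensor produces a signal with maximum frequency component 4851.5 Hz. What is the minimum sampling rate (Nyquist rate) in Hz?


f_s,min = 2*f_max = 2*4851.5 = 9703.0000

9703.0000 Hz


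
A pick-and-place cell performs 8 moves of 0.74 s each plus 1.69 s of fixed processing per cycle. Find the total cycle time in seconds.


T = 8*0.74 + 1.69 = 7.6100

7.6100 s


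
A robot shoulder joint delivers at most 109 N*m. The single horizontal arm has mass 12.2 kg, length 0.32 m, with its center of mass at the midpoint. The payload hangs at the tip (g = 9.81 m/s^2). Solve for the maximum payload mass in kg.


tau_arm = m_arm*g*(L/2) = 12.2*9.81*0.32/2 = 19.1491 N*m
tau_payload = tau_max - tau_arm = 109 - 19.1491 = 89.8509
m_payload = tau_payload / (g*L) = 89.8509 / (9.81*0.32) = 28.6222

28.6222 kg


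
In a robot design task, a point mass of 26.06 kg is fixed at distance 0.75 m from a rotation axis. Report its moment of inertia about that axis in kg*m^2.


I = m*r^2 = 26.06*0.75^2 = 14.6587

14.6587 kg*m^2


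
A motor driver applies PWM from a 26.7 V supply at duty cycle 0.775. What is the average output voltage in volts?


V_avg = V_supply * D = 26.7*0.775 = 20.6925

20.6925 V


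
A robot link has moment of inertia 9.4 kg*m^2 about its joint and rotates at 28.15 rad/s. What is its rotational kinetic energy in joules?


KE = (1/2)*I*omega^2 = 0.5*9.4*28.15^2 = 3724.3857

3724.3857 J


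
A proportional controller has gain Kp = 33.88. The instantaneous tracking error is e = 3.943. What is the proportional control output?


u_P = Kp * e = 33.88 * 3.943 = 133.5888

133.5888


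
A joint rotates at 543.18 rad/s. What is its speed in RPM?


RPM = 543.18 * 60/(2*pi) = 5186.9869

5186.9869 RPM


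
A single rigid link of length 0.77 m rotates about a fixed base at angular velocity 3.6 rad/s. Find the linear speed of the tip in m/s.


v = L*omega = 0.77 * 3.6 = 2.7720

2.7720 m/s


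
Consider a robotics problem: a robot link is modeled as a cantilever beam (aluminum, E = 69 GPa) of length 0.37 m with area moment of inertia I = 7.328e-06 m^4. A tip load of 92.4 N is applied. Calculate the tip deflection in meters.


delta = F*L^3/(3*E*I) = 92.4*0.37^3/(3*6.900e+10*7.328e-06)
      = 4.6803372/1516896 = 3.0855e-06

3.0855e-06 m


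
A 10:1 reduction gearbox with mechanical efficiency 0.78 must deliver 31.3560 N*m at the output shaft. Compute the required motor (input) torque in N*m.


tau_in = tau_out / (N * eta) = 31.3560 / (10 * 0.78) = 4.0200

4.0200 N*m


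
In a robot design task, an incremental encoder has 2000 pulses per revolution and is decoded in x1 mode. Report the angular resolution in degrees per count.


resolution = 360 / (PPR * 1) = 360 / 2000 = 0.1800

0.1800 degrees


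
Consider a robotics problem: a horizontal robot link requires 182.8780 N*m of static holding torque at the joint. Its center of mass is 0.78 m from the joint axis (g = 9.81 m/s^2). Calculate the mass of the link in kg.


m = tau / (g*L) = 182.8780 / (9.81 * 0.78) = 23.9000

23.9000 kg


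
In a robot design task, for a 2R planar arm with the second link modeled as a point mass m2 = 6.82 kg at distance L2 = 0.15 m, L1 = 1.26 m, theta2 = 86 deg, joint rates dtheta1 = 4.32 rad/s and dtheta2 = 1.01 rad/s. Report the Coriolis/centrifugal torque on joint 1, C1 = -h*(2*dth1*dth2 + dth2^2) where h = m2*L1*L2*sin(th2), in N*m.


h = m2*L1*L2*sin(th2) = 6.82*1.26*0.15*sin(86 deg) = 1.285840
C1 = -h*(2*4.32*1.01 + 1.01^2) = -1.285840*9.7465 = -12.5324

-12.5324 N*m


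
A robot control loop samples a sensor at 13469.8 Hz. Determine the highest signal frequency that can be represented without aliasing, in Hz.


f_max = f_s/2 = 13469.8/2 = 6734.9000

6734.9000 Hz


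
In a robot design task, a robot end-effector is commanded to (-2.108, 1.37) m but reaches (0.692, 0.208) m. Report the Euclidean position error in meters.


dx = 0.692 - (-2.108) = 2.8000, dy = 0.208 - (1.37) = -1.1620
err = sqrt(7.840000 + 1.350244) = 3.0315

3.0315 m


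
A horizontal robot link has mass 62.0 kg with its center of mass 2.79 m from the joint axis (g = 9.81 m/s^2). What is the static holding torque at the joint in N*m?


tau = m*g*L = 62.0 * 9.81 * 2.79 = 1696.9338

1696.9338 N*m


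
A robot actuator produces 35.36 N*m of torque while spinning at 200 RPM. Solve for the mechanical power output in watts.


omega = 200 * 2*pi/60 = 20.943951 rad/s
P = tau * omega = 35.36 * 20.943951 = 740.5781

740.5781 W


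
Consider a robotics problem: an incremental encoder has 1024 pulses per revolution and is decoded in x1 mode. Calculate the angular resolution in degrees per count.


resolution = 360 / (PPR * 1) = 360 / 1024 = 0.3516

0.3516 degrees


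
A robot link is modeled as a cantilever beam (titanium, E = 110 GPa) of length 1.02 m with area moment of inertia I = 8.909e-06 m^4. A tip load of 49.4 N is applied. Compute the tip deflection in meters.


delta = F*L^3/(3*E*I) = 49.4*1.02^3/(3*1.100e+11*8.909e-06)
      = 52.4236752/2939970 = 1.7831e-05

1.7831e-05 m


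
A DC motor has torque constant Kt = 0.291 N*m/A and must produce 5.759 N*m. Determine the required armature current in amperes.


I = tau / Kt = 5.759/0.291 = 19.7904

19.7904 A


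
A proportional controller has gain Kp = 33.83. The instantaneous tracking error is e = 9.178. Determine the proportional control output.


u_P = Kp * e = 33.83 * 9.178 = 310.4917

310.4917


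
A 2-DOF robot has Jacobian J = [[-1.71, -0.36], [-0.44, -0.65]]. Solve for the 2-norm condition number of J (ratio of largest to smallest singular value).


JJ^T eigenvalues: trace(JJ^T) = 3.6698, det(JJ^T) = det(J)^2 = 0.90839961
s_max^2 = (3.6698 + sqrt(9.83383360))/2 = 3.40284719
s_min^2 = (3.6698 - sqrt(9.83383360))/2 = 0.26695281
kappa = s_max/s_min = sqrt(3.40284719/0.26695281) = 3.5703

3.5703


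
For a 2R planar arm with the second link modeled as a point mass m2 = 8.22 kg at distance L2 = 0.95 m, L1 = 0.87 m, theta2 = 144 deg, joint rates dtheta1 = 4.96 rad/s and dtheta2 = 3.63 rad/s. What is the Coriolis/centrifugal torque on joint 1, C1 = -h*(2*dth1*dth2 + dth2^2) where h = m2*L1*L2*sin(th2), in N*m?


h = m2*L1*L2*sin(th2) = 8.22*0.87*0.95*sin(144 deg) = 3.993313
C1 = -h*(2*4.96*3.63 + 3.63^2) = -3.993313*49.1865 = -196.4171

-196.4171 N*m


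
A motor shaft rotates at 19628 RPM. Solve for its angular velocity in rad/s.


omega = 19628 * 2*pi/60 = 2055.4394

2055.4394 rad/s


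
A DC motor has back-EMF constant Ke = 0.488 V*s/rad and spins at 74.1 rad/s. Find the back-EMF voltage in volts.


V_emf = Ke * omega = 0.488*74.1 = 36.1608

36.1608 V


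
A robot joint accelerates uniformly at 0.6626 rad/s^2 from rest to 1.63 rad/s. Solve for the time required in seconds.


t = delta_omega / alpha = 1.63 / 0.6626 = 2.4600

2.4600 s


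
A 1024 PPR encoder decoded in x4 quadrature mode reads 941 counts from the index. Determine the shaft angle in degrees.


angle = counts * 360 / (PPR*4) = 941 * 360 / 4096 = 82.7051

82.7051 degrees


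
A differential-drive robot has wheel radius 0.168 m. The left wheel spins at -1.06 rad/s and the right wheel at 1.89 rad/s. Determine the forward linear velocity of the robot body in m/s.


v = r*(wR + wL)/2 = 0.168*(1.89 + -1.06)/2 = 0.0697

0.0697 m/s


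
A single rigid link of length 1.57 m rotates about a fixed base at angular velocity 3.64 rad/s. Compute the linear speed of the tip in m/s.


v = L*omega = 1.57 * 3.64 = 5.7148

5.7148 m/s


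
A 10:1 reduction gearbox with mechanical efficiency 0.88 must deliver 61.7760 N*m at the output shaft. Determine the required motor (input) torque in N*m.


tau_in = tau_out / (N * eta) = 61.7760 / (10 * 0.88) = 7.0200

7.0200 N*m


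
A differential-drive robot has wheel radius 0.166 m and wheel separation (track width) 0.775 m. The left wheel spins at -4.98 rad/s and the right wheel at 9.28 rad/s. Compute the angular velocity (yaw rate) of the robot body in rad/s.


omega = r*(wR - wL)/L = 0.166*(9.28 - (-4.98))/0.775 = 3.0544

3.0544 rad/s


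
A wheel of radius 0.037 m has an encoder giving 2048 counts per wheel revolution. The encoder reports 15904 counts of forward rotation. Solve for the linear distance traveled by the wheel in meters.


revs = 15904/2048 = 7.765625
d = revs * 2*pi*r = 7.765625 * 2*pi*0.037 = 1.8053

1.8053 m


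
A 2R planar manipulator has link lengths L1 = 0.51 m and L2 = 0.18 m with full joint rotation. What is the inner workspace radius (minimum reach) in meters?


r_min = |L1 - L2| = |0.51 - 0.18| = 0.3300

0.3300 m


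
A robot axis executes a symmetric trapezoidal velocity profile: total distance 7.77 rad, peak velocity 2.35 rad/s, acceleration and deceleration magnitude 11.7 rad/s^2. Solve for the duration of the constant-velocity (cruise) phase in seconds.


t_acc = v/a = 0.200855 s, d_acc = v^2/(2a) = 0.236004 rad each
d_cruise = 7.77 - 2*0.236004 = 7.297992 rad
t_cruise = d_cruise/v = 7.297992/2.35 = 3.1055

3.1055 s


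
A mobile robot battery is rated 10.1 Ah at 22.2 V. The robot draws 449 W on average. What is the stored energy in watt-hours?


E = capacity * V = 10.1*22.2 = 224.2200

224.2200 Wh


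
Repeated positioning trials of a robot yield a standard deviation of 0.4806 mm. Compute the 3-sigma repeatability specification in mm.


repeatability = 3*sigma = 3*0.4806 = 1.4418

1.4418 mm


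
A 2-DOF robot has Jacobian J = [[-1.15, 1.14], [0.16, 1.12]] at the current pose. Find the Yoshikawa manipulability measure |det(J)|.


det(J) = -1.15*1.12 - (1.14)*(0.16) = -1.4704
|det(J)| = 1.4704

1.4704


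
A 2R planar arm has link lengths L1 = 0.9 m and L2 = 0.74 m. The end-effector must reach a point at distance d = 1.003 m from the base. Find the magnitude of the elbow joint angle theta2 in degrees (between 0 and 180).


cos(th2) = (d^2 - L1^2 - L2^2)/(2*L1*L2) = (1.003^2 - 0.9^2 - 0.74^2)/(2*0.9*0.74) = -0.26395721
th2 = acos(-0.26395721) = 105.3050 deg

105.3050 degrees


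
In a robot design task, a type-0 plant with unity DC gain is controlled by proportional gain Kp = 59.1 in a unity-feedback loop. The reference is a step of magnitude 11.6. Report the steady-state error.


e_ss = R/(1 + Kp) = 11.6/(1 + 59.1) = 11.6/60.1000 = 0.1930

0.1930


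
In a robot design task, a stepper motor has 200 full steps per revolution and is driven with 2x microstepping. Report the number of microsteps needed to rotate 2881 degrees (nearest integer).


step_size = 360/(200*2) = 360/400 = 0.900000 deg
n = 2881/(360/400) = 2881*400/360 = 3201.1111 -> 3201

3201 steps


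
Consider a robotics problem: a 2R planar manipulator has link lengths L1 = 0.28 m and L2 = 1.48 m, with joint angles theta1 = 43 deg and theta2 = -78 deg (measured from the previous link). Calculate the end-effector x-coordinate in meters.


x = L1*cos(th1) + L2*cos(th1+th2) = 0.28*cos(43 deg) + 1.48*cos(-35 deg) = 1.4171

1.4171 m
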